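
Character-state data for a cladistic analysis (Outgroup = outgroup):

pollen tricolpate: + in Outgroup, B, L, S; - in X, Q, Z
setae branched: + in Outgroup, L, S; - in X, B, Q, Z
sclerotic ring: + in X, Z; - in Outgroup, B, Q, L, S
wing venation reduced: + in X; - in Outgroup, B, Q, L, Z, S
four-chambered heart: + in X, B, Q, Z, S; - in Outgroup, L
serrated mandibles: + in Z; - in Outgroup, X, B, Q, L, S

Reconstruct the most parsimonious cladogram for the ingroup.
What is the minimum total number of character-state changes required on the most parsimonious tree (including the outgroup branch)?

6

Character polarity is set by the outgroup: the derived state is whichever differs from the outgroup's state, so for pollen tricolpate, setae branched the derived state is '-', and for the remaining characters it is '+'.
pollen tricolpate (derived state '-') is shared by Q, X, and Z — a synapomorphy uniting that clade.
Only B, Q, X, and Z show the derived state '-' for setae branched, supporting them as a clade.
Only X and Z show the derived state '+' for sclerotic ring, supporting them as a clade.
wing venation reduced: derived state '+' in X only — an autapomorphy, so it tells us nothing about relationships among taxa.
four-chambered heart (derived state '+') is shared by B, Q, S, X, and Z — a synapomorphy uniting that clade.
serrated mandibles (derived state '+') is unique to Z (autapomorphy; uninformative for grouping).
Most parsimonious ingroup topology: (((((X,Z),Q),B),S),L).
Changes per character on this tree: pollen tricolpate: 1; setae branched: 1; sclerotic ring: 1; wing venation reduced: 1; four-chambered heart: 1; serrated mandibles: 1.
Total = 6.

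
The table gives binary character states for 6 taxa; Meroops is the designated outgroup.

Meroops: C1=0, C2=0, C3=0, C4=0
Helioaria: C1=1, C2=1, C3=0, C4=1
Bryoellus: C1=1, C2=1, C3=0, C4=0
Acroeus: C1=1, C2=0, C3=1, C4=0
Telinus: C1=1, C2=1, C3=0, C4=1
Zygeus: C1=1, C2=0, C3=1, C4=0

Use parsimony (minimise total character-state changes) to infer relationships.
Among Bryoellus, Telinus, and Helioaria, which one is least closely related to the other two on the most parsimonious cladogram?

The outgroup has state '0' for every character, so '1' is the derived state throughout.
C1 (derived state '1') is shared by all ingroup taxa — unites the whole ingroup.
Only Bryoellus, Helioaria, and Telinus show the derived state '1' for C2, supporting them as a clade.
C3: derived state '1' in Acroeus and Zygeus only — synapomorphy for {Acroeus, Zygeus}.
C4: derived state '1' in Helioaria and Telinus only — synapomorphy for {Helioaria, Telinus}.
Most parsimonious ingroup topology: (((Helioaria,Telinus),Bryoellus),(Acroeus,Zygeus)).
Telinus and Helioaria share a more recent common ancestor with each other than either does with Bryoellus, so Bryoellus is the least closely related of the three.

Bryoellus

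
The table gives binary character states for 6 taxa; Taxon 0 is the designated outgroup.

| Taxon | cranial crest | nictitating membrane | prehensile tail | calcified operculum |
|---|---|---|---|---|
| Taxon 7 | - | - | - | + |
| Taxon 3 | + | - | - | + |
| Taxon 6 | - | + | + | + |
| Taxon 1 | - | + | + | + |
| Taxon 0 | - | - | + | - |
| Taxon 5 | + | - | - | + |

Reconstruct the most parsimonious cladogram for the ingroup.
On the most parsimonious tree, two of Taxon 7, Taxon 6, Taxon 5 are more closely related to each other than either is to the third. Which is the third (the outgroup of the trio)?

Character polarity is set by the outgroup: the derived state is whichever differs from the outgroup's state, so for prehensile tail the derived state is '-', and for the remaining characters it is '+'.
cranial crest: derived state '+' in Taxon 3 and Taxon 5 only — synapomorphy for {Taxon 3, Taxon 5}.
nictitating membrane (derived state '+') is shared by Taxon 1 and Taxon 6 — a synapomorphy uniting that clade.
prehensile tail: derived state '-' in Taxon 3, Taxon 5, and Taxon 7 only — synapomorphy for {Taxon 3, Taxon 5, Taxon 7}.
calcified operculum (derived state '+') is shared by all ingroup taxa — unites the whole ingroup.
Most parsimonious ingroup topology: ((Taxon 6,Taxon 1),((Taxon 3,Taxon 5),Taxon 7)).
Taxon 7 and Taxon 5 share a more recent common ancestor with each other than either does with Taxon 6, so Taxon 6 is the least closely related of the three.

Taxon 6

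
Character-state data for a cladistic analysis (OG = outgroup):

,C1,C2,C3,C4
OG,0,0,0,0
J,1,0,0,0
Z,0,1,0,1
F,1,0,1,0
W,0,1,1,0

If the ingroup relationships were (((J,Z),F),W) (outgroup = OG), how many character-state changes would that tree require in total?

Map each character onto (((J,Z),F),W) (rooted by OG) and count the minimum state changes it requires (Fitch parsimony):
C1: 2; C2: 2; C3: 2; C4: 1.
Total tree length = 7.

7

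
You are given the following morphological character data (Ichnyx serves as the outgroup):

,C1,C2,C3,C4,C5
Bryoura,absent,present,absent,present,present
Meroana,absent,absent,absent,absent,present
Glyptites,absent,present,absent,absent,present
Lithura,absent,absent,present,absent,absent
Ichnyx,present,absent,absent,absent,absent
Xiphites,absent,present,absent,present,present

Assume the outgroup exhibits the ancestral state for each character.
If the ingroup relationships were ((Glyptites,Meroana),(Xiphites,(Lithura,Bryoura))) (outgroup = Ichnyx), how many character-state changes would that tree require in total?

9

Map each character onto ((Glyptites,Meroana),(Xiphites,(Lithura,Bryoura))) (rooted by Ichnyx) and count the minimum state changes it requires (Fitch parsimony):
C1: 1; C2: 3; C3: 1; C4: 2; C5: 2.
Total tree length = 9.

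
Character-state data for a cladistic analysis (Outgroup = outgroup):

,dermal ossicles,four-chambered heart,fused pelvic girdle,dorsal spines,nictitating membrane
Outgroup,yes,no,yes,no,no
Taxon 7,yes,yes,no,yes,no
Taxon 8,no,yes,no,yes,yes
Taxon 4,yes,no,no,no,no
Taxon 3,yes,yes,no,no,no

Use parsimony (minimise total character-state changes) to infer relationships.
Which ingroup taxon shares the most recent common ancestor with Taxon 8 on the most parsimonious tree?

Taxon 7

Character polarity is set by the outgroup: the derived state is whichever differs from the outgroup's state, so for dermal ossicles, fused pelvic girdle the derived state is 'no', and for the remaining characters it is 'yes'.
dermal ossicles: derived state 'no' in Taxon 8 only — an autapomorphy, so it tells us nothing about relationships among taxa.
four-chambered heart: derived state 'yes' in Taxon 3, Taxon 7, and Taxon 8 only — synapomorphy for {Taxon 3, Taxon 7, Taxon 8}.
fused pelvic girdle (derived state 'no') is shared by all ingroup taxa — unites the whole ingroup.
dorsal spines: derived state 'yes' in Taxon 7 and Taxon 8 only — synapomorphy for {Taxon 7, Taxon 8}.
nictitating membrane: derived state 'yes' in Taxon 8 only — an autapomorphy, so it tells us nothing about relationships among taxa.
Most parsimonious ingroup topology: (((Taxon 7,Taxon 8),Taxon 3),Taxon 4).
Taxon 8 and Taxon 7 form a cherry on this tree, so they are sister taxa.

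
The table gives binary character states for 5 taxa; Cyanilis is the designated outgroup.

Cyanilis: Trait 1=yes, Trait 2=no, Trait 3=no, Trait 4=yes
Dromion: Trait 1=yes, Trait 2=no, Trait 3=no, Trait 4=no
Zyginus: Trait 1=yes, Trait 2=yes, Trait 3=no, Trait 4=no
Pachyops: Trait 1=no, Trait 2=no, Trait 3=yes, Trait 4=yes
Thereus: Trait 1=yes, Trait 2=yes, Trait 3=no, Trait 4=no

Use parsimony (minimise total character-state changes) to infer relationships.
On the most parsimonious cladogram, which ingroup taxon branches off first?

Pachyops

Character polarity is set by the outgroup: the derived state is whichever differs from the outgroup's state, so for Trait 1, Trait 4 the derived state is 'no', and for the remaining characters it is 'yes'.
Trait 1 (derived state 'no') is unique to Pachyops (autapomorphy; uninformative for grouping).
Trait 2: derived state 'yes' in Thereus and Zyginus only — synapomorphy for {Thereus, Zyginus}.
Trait 3 (derived state 'yes') is unique to Pachyops (autapomorphy; uninformative for grouping).
Trait 4: derived state 'no' in Dromion, Thereus, and Zyginus only — synapomorphy for {Dromion, Thereus, Zyginus}.
Most parsimonious ingroup topology: ((Dromion,(Zyginus,Thereus)),Pachyops).
Pachyops is sister to the clade containing all other ingroup taxa, so it is the earliest-diverging (most basal) ingroup lineage.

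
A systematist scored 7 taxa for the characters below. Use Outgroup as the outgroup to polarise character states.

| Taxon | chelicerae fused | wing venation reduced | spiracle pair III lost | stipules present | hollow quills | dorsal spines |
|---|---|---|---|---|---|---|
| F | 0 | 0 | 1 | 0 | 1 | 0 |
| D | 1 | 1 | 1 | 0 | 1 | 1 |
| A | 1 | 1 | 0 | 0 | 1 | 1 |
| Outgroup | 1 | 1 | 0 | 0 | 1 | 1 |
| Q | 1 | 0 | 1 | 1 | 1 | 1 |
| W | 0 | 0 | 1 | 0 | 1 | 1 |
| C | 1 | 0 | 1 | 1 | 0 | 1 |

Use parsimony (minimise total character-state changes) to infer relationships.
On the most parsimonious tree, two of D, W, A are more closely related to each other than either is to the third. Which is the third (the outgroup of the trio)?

A

Character polarity is set by the outgroup: the derived state is whichever differs from the outgroup's state, so for chelicerae fused, wing venation reduced, hollow quills, dorsal spines the derived state is '0', and for the remaining characters it is '1'.
chelicerae fused (derived state '0') is shared by F and W — a synapomorphy uniting that clade.
wing venation reduced (derived state '0') is shared by C, F, Q, and W — a synapomorphy uniting that clade.
spiracle pair III lost (derived state '1') is shared by C, D, F, Q, and W — a synapomorphy uniting that clade.
Only C and Q show the derived state '1' for stipules present, supporting them as a clade.
hollow quills (derived state '0') is unique to C (autapomorphy; uninformative for grouping).
dorsal spines: derived state '0' in F only — an autapomorphy, so it tells us nothing about relationships among taxa.
Most parsimonious ingroup topology: ((D,((W,F),(C,Q))),A).
D and W share a more recent common ancestor with each other than either does with A, so A is the least closely related of the three.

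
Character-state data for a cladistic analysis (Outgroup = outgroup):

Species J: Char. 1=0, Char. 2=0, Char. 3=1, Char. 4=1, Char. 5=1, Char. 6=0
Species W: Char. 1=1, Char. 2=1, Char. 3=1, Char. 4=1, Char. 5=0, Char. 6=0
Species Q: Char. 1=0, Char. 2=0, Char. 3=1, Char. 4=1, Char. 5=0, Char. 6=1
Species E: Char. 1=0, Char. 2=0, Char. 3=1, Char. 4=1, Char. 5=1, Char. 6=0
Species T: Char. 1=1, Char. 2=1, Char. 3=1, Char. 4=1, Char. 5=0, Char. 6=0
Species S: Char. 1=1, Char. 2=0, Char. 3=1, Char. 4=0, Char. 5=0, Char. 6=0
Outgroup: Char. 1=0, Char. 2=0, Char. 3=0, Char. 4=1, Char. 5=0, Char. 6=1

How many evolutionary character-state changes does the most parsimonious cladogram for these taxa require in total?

Character polarity is set by the outgroup: the derived state is whichever differs from the outgroup's state, so for Char. 4, Char. 6 the derived state is '0', and for the remaining characters it is '1'.
Char. 1: derived state '1' in Species S, Species T, and Species W only — synapomorphy for {Species S, Species T, Species W}.
Only Species T and Species W show the derived state '1' for Char. 2, supporting them as a clade.
All ingroup taxa share the derived state '1' for Char. 3; it defines the ingroup but does not resolve relationships within it.
Char. 4: derived state '0' in Species S only — an autapomorphy, so it tells us nothing about relationships among taxa.
Only Species E and Species J show the derived state '1' for Char. 5, supporting them as a clade.
Char. 6 (derived state '0') is shared by Species E, Species J, Species S, Species T, and Species W — a synapomorphy uniting that clade.
Most parsimonious ingroup topology: (((Species S,(Species W,Species T)),(Species E,Species J)),Species Q).
Changes per character on this tree: Char. 1: 1; Char. 2: 1; Char. 3: 1; Char. 4: 1; Char. 5: 1; Char. 6: 1.
Total = 6.

6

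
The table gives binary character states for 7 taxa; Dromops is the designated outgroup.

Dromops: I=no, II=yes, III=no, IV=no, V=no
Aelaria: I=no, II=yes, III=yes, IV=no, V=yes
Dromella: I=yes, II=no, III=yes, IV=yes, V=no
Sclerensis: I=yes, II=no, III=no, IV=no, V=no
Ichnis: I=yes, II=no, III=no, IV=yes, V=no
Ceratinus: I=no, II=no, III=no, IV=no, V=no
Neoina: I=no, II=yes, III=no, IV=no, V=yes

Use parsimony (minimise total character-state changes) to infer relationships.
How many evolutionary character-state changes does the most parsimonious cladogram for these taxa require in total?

Character polarity is set by the outgroup: the derived state is whichever differs from the outgroup's state, so for II the derived state is 'no', and for the remaining characters it is 'yes'.
Only Dromella, Ichnis, and Sclerensis show the derived state 'yes' for I, supporting them as a clade.
Only Ceratinus, Dromella, Ichnis, and Sclerensis show the derived state 'no' for II, supporting them as a clade.
III groups Aelaria and Dromella, which is incompatible with the clades supported by the remaining characters; treating it as convergent (homoplasy) costs fewer steps than any alternative tree.
Only Dromella and Ichnis show the derived state 'yes' for IV, supporting them as a clade.
Only Aelaria and Neoina show the derived state 'yes' for V, supporting them as a clade.
Most parsimonious ingroup topology: ((Aelaria,Neoina),(((Dromella,Ichnis),Sclerensis),Ceratinus)).
Changes per character on this tree: I: 1; II: 1; III: 2; IV: 1; V: 1.
Total = 6.

6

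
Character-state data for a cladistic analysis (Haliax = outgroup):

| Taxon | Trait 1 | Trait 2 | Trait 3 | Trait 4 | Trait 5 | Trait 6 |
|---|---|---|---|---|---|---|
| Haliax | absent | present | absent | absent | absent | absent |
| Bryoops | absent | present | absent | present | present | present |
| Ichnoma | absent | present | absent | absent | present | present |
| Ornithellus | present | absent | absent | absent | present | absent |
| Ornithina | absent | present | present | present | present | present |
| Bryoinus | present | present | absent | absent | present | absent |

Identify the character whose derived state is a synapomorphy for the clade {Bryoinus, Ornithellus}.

Trait 1

Character polarity is set by the outgroup: the derived state is whichever differs from the outgroup's state, so for Trait 2 the derived state is 'absent', and for the remaining characters it is 'present'.
Only Bryoinus and Ornithellus show the derived state 'present' for Trait 1, supporting them as a clade.
Trait 2: derived state 'absent' in Ornithellus only — an autapomorphy, so it tells us nothing about relationships among taxa.
Trait 3: derived state 'present' in Ornithina only — an autapomorphy, so it tells us nothing about relationships among taxa.
Trait 4 (derived state 'present') is shared by Bryoops and Ornithina — a synapomorphy uniting that clade.
All ingroup taxa share the derived state 'present' for Trait 5; it defines the ingroup but does not resolve relationships within it.
Only Bryoops, Ichnoma, and Ornithina show the derived state 'present' for Trait 6, supporting them as a clade.
Most parsimonious ingroup topology: (((Bryoops,Ornithina),Ichnoma),(Bryoinus,Ornithellus)).
The clade {Bryoinus, Ornithellus} is supported by Trait 1: its derived state 'present' occurs in exactly those taxa and in no other taxon (including the outgroup).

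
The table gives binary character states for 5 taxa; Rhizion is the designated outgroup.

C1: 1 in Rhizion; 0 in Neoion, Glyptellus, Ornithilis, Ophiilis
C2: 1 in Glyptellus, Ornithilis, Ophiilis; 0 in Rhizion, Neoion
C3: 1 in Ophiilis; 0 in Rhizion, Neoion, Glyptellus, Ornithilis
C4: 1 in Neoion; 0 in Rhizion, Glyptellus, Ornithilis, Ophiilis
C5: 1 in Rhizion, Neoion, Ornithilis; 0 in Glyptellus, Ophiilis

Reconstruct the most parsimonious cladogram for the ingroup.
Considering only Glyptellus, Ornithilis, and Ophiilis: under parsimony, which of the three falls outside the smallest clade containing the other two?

Character polarity is set by the outgroup: the derived state is whichever differs from the outgroup's state, so for C1, C5 the derived state is '0', and for the remaining characters it is '1'.
C1 (derived state '0') is shared by all ingroup taxa — unites the whole ingroup.
C2 (derived state '1') is shared by Glyptellus, Ophiilis, and Ornithilis — a synapomorphy uniting that clade.
C3: derived state '1' in Ophiilis only — an autapomorphy, so it tells us nothing about relationships among taxa.
C4: derived state '1' in Neoion only — an autapomorphy, so it tells us nothing about relationships among taxa.
Only Glyptellus and Ophiilis show the derived state '0' for C5, supporting them as a clade.
Most parsimonious ingroup topology: (Neoion,((Glyptellus,Ophiilis),Ornithilis)).
Glyptellus and Ophiilis share a more recent common ancestor with each other than either does with Ornithilis, so Ornithilis is the least closely related of the three.

Ornithilis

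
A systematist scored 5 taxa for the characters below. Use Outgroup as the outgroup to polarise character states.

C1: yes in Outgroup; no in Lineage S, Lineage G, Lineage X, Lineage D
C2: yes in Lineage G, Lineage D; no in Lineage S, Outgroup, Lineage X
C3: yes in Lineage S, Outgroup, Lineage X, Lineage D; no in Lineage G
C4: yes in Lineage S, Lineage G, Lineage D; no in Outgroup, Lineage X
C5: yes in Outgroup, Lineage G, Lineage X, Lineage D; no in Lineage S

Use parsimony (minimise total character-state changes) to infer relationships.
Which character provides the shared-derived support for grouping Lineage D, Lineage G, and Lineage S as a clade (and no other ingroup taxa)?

Character polarity is set by the outgroup: the derived state is whichever differs from the outgroup's state, so for C1, C3, C5 the derived state is 'no', and for the remaining characters it is 'yes'.
C1 (derived state 'no') is shared by all ingroup taxa — unites the whole ingroup.
Only Lineage D and Lineage G show the derived state 'yes' for C2, supporting them as a clade.
C3 (derived state 'no') is unique to Lineage G (autapomorphy; uninformative for grouping).
Only Lineage D, Lineage G, and Lineage S show the derived state 'yes' for C4, supporting them as a clade.
C5: derived state 'no' in Lineage S only — an autapomorphy, so it tells us nothing about relationships among taxa.
Most parsimonious ingroup topology: ((Lineage S,(Lineage G,Lineage D)),Lineage X).
The clade {Lineage D, Lineage G, Lineage S} is supported by C4: its derived state 'yes' occurs in exactly those taxa and in no other taxon (including the outgroup).

C4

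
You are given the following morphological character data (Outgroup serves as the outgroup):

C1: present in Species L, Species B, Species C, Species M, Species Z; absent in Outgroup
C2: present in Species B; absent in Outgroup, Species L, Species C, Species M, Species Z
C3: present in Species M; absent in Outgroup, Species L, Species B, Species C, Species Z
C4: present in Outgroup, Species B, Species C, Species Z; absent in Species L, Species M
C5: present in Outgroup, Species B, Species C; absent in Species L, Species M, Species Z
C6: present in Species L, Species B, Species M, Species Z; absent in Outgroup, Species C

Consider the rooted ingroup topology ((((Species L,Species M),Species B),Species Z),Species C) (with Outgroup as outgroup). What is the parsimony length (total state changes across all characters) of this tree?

Map each character onto ((((Species L,Species M),Species B),Species Z),Species C) (rooted by Outgroup) and count the minimum state changes it requires (Fitch parsimony):
C1: 1; C2: 1; C3: 1; C4: 1; C5: 2; C6: 1.
Total tree length = 7.

7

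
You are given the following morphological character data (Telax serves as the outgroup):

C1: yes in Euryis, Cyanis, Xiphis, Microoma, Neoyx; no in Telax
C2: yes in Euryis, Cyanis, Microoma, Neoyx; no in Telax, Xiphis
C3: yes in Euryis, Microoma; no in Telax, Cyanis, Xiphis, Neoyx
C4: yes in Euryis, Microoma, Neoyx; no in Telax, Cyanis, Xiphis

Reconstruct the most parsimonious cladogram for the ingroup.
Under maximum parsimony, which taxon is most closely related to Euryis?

Microoma

The outgroup has state 'no' for every character, so 'yes' is the derived state throughout.
C1 (derived state 'yes') is shared by all ingroup taxa — unites the whole ingroup.
C2: derived state 'yes' in Cyanis, Euryis, Microoma, and Neoyx only — synapomorphy for {Cyanis, Euryis, Microoma, Neoyx}.
C3: derived state 'yes' in Euryis and Microoma only — synapomorphy for {Euryis, Microoma}.
Only Euryis, Microoma, and Neoyx show the derived state 'yes' for C4, supporting them as a clade.
Most parsimonious ingroup topology: ((((Euryis,Microoma),Neoyx),Cyanis),Xiphis).
Euryis and Microoma form a cherry on this tree, so they are sister taxa.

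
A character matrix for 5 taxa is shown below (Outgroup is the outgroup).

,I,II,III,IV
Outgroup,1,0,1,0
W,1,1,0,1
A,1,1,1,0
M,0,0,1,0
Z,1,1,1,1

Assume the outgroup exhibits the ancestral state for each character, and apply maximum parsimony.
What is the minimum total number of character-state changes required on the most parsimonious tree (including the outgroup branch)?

Character polarity is set by the outgroup: the derived state is whichever differs from the outgroup's state, so for I, III the derived state is '0', and for the remaining characters it is '1'.
I: derived state '0' in M only — an autapomorphy, so it tells us nothing about relationships among taxa.
II (derived state '1') is shared by A, W, and Z — a synapomorphy uniting that clade.
III (derived state '0') is unique to W (autapomorphy; uninformative for grouping).
Only W and Z show the derived state '1' for IV, supporting them as a clade.
Most parsimonious ingroup topology: (((W,Z),A),M).
Changes per character on this tree: I: 1; II: 1; III: 1; IV: 1.
Total = 4.

4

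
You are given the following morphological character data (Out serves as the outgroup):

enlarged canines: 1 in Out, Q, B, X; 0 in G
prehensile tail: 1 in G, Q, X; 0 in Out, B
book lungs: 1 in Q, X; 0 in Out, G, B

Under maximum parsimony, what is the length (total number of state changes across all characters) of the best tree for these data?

3

Character polarity is set by the outgroup: the derived state is whichever differs from the outgroup's state, so for enlarged canines the derived state is '0', and for the remaining characters it is '1'.
enlarged canines: derived state '0' in G only — an autapomorphy, so it tells us nothing about relationships among taxa.
prehensile tail: derived state '1' in G, Q, and X only — synapomorphy for {G, Q, X}.
Only Q and X show the derived state '1' for book lungs, supporting them as a clade.
Most parsimonious ingroup topology: ((G,(Q,X)),B).
Changes per character on this tree: enlarged canines: 1; prehensile tail: 1; book lungs: 1.
Total = 3.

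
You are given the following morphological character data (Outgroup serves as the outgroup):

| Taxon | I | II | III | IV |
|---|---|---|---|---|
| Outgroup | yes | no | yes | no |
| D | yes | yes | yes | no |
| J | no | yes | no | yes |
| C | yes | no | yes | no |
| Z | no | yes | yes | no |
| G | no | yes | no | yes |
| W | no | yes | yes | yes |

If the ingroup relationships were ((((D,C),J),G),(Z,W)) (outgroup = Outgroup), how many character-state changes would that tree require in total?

9

Map each character onto ((((D,C),J),G),(Z,W)) (rooted by Outgroup) and count the minimum state changes it requires (Fitch parsimony):
I: 2; II: 2; III: 2; IV: 3.
Total tree length = 9.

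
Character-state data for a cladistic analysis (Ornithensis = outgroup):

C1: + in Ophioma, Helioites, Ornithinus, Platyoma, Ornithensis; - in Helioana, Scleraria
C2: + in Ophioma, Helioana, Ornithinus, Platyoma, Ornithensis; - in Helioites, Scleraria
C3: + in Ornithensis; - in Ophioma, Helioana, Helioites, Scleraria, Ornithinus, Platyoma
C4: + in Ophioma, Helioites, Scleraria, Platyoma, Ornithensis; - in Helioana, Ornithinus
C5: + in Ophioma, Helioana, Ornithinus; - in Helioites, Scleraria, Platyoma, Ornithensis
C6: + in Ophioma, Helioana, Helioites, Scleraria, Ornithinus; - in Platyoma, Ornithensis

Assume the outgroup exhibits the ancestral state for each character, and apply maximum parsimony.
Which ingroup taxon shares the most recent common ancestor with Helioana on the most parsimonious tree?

Ornithinus

Character polarity is set by the outgroup: the derived state is whichever differs from the outgroup's state, so for C1, C2, C3, C4 the derived state is '-', and for the remaining characters it is '+'.
C1 (state '-') occurs in Helioana and Scleraria but conflicts with the nesting implied by the other characters — most parsimoniously interpreted as homoplasy.
C2 (derived state '-') is shared by Helioites and Scleraria — a synapomorphy uniting that clade.
All ingroup taxa share the derived state '-' for C3; it defines the ingroup but does not resolve relationships within it.
C4 (derived state '-') is shared by Helioana and Ornithinus — a synapomorphy uniting that clade.
C5: derived state '+' in Helioana, Ophioma, and Ornithinus only — synapomorphy for {Helioana, Ophioma, Ornithinus}.
Only Helioana, Helioites, Ophioma, Ornithinus, and Scleraria show the derived state '+' for C6, supporting them as a clade.
Most parsimonious ingroup topology: ((((Ornithinus,Helioana),Ophioma),(Helioites,Scleraria)),Platyoma).
Helioana and Ornithinus form a cherry on this tree, so they are sister taxa.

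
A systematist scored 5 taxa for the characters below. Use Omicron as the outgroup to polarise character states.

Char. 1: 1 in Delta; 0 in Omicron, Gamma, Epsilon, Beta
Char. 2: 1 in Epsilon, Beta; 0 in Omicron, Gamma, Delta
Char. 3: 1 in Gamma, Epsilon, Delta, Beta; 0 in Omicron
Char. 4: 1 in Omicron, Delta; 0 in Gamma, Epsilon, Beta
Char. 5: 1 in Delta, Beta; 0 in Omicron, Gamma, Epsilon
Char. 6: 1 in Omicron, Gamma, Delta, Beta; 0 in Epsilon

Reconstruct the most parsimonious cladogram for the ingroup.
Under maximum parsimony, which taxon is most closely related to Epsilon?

Character polarity is set by the outgroup: the derived state is whichever differs from the outgroup's state, so for Char. 4, Char. 6 the derived state is '0', and for the remaining characters it is '1'.
Char. 1: derived state '1' in Delta only — an autapomorphy, so it tells us nothing about relationships among taxa.
Char. 2 (derived state '1') is shared by Beta and Epsilon — a synapomorphy uniting that clade.
Char. 3 (derived state '1') is shared by all ingroup taxa — unites the whole ingroup.
Char. 4 (derived state '0') is shared by Beta, Epsilon, and Gamma — a synapomorphy uniting that clade.
Char. 5 (state '1') occurs in Beta and Delta but conflicts with the nesting implied by the other characters — most parsimoniously interpreted as homoplasy.
Char. 6: derived state '0' in Epsilon only — an autapomorphy, so it tells us nothing about relationships among taxa.
Most parsimonious ingroup topology: ((Gamma,(Epsilon,Beta)),Delta).
Epsilon and Beta form a cherry on this tree, so they are sister taxa.

Beta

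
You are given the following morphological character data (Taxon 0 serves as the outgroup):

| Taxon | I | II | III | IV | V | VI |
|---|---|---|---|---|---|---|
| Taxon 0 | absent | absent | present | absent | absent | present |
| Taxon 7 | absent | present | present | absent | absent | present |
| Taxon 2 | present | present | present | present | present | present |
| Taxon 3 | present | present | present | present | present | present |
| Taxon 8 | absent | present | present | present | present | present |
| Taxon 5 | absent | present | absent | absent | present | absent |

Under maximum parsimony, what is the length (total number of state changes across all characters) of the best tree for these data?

6

Character polarity is set by the outgroup: the derived state is whichever differs from the outgroup's state, so for III, VI the derived state is 'absent', and for the remaining characters it is 'present'.
Only Taxon 2 and Taxon 3 show the derived state 'present' for I, supporting them as a clade.
All ingroup taxa share the derived state 'present' for II; it defines the ingroup but does not resolve relationships within it.
III (derived state 'absent') is unique to Taxon 5 (autapomorphy; uninformative for grouping).
Only Taxon 2, Taxon 3, and Taxon 8 show the derived state 'present' for IV, supporting them as a clade.
V (derived state 'present') is shared by Taxon 2, Taxon 3, Taxon 5, and Taxon 8 — a synapomorphy uniting that clade.
VI: derived state 'absent' in Taxon 5 only — an autapomorphy, so it tells us nothing about relationships among taxa.
Most parsimonious ingroup topology: (Taxon 7,(((Taxon 2,Taxon 3),Taxon 8),Taxon 5)).
Changes per character on this tree: I: 1; II: 1; III: 1; IV: 1; V: 1; VI: 1.
Total = 6.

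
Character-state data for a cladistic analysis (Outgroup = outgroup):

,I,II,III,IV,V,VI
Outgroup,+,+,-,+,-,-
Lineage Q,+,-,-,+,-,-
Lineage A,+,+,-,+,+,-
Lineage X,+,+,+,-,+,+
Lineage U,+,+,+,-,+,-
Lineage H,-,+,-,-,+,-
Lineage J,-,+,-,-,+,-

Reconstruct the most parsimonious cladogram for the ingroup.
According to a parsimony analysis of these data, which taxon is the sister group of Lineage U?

Lineage X

Character polarity is set by the outgroup: the derived state is whichever differs from the outgroup's state, so for I, II, IV the derived state is '-', and for the remaining characters it is '+'.
I (derived state '-') is shared by Lineage H and Lineage J — a synapomorphy uniting that clade.
II: derived state '-' in Lineage Q only — an autapomorphy, so it tells us nothing about relationships among taxa.
III: derived state '+' in Lineage U and Lineage X only — synapomorphy for {Lineage U, Lineage X}.
IV (derived state '-') is shared by Lineage H, Lineage J, Lineage U, and Lineage X — a synapomorphy uniting that clade.
V: derived state '+' in Lineage A, Lineage H, Lineage J, Lineage U, and Lineage X only — synapomorphy for {Lineage A, Lineage H, Lineage J, Lineage U, Lineage X}.
VI (derived state '+') is unique to Lineage X (autapomorphy; uninformative for grouping).
Most parsimonious ingroup topology: (Lineage Q,(Lineage A,((Lineage X,Lineage U),(Lineage H,Lineage J)))).
Lineage U and Lineage X form a cherry on this tree, so they are sister taxa.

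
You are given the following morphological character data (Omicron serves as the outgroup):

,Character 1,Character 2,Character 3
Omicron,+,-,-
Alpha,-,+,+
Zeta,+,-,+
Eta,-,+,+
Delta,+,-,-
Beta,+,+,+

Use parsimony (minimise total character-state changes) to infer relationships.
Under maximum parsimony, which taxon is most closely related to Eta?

Alpha

Character polarity is set by the outgroup: the derived state is whichever differs from the outgroup's state, so for Character 1 the derived state is '-', and for the remaining characters it is '+'.
Only Alpha and Eta show the derived state '-' for Character 1, supporting them as a clade.
Character 2 (derived state '+') is shared by Alpha, Beta, and Eta — a synapomorphy uniting that clade.
Character 3: derived state '+' in Alpha, Beta, Eta, and Zeta only — synapomorphy for {Alpha, Beta, Eta, Zeta}.
Most parsimonious ingroup topology: ((((Alpha,Eta),Beta),Zeta),Delta).
Eta and Alpha form a cherry on this tree, so they are sister taxa.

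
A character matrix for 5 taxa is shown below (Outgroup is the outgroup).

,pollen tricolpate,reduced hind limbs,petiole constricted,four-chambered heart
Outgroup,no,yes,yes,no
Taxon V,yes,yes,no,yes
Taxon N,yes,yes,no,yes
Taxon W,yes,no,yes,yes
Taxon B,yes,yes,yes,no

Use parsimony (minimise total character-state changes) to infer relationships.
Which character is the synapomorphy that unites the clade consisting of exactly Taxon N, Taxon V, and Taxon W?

four-chambered heart

Character polarity is set by the outgroup: the derived state is whichever differs from the outgroup's state, so for reduced hind limbs, petiole constricted the derived state is 'no', and for the remaining characters it is 'yes'.
pollen tricolpate (derived state 'yes') is shared by all ingroup taxa — unites the whole ingroup.
reduced hind limbs: derived state 'no' in Taxon W only — an autapomorphy, so it tells us nothing about relationships among taxa.
petiole constricted: derived state 'no' in Taxon N and Taxon V only — synapomorphy for {Taxon N, Taxon V}.
four-chambered heart (derived state 'yes') is shared by Taxon N, Taxon V, and Taxon W — a synapomorphy uniting that clade.
Most parsimonious ingroup topology: (((Taxon V,Taxon N),Taxon W),Taxon B).
The clade {Taxon N, Taxon V, Taxon W} is supported by four-chambered heart: its derived state 'yes' occurs in exactly those taxa and in no other taxon (including the outgroup).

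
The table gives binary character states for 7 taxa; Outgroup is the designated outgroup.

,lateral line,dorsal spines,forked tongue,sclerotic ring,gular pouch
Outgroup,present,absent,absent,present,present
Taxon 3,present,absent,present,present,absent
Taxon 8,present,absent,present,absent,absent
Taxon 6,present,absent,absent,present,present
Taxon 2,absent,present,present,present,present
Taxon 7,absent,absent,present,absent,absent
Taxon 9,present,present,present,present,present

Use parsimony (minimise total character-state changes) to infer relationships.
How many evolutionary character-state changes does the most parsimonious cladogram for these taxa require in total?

Character polarity is set by the outgroup: the derived state is whichever differs from the outgroup's state, so for lateral line, sclerotic ring, gular pouch the derived state is 'absent', and for the remaining characters it is 'present'.
lateral line (state 'absent') occurs in Taxon 2 and Taxon 7 but conflicts with the nesting implied by the other characters — most parsimoniously interpreted as homoplasy.
Only Taxon 2 and Taxon 9 show the derived state 'present' for dorsal spines, supporting them as a clade.
forked tongue (derived state 'present') is shared by Taxon 2, Taxon 3, Taxon 7, Taxon 8, and Taxon 9 — a synapomorphy uniting that clade.
sclerotic ring: derived state 'absent' in Taxon 7 and Taxon 8 only — synapomorphy for {Taxon 7, Taxon 8}.
gular pouch: derived state 'absent' in Taxon 3, Taxon 7, and Taxon 8 only — synapomorphy for {Taxon 3, Taxon 7, Taxon 8}.
Most parsimonious ingroup topology: (((Taxon 3,(Taxon 8,Taxon 7)),(Taxon 2,Taxon 9)),Taxon 6).
Changes per character on this tree: lateral line: 2; dorsal spines: 1; forked tongue: 1; sclerotic ring: 1; gular pouch: 1.
Total = 6.

6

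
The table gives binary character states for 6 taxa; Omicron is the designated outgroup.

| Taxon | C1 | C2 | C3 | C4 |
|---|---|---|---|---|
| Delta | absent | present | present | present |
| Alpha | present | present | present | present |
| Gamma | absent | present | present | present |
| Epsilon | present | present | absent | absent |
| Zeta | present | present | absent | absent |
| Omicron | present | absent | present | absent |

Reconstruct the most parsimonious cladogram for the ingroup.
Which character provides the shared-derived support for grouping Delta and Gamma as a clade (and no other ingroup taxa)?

Character polarity is set by the outgroup: the derived state is whichever differs from the outgroup's state, so for C1, C3 the derived state is 'absent', and for the remaining characters it is 'present'.
Only Delta and Gamma show the derived state 'absent' for C1, supporting them as a clade.
C2 (derived state 'present') is shared by all ingroup taxa — unites the whole ingroup.
Only Epsilon and Zeta show the derived state 'absent' for C3, supporting them as a clade.
Only Alpha, Delta, and Gamma show the derived state 'present' for C4, supporting them as a clade.
Most parsimonious ingroup topology: ((Zeta,Epsilon),(Alpha,(Gamma,Delta))).
The clade {Delta, Gamma} is supported by C1: its derived state 'absent' occurs in exactly those taxa and in no other taxon (including the outgroup).

C1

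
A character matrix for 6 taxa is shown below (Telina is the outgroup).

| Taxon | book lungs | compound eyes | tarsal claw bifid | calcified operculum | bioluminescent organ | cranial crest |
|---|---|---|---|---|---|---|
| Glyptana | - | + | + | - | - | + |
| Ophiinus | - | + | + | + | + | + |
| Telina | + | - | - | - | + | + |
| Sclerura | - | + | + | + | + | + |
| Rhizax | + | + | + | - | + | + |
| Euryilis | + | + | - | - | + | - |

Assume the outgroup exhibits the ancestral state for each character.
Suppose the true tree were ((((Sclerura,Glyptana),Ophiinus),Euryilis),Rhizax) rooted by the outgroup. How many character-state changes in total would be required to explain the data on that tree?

8

Map each character onto ((((Sclerura,Glyptana),Ophiinus),Euryilis),Rhizax) (rooted by Telina) and count the minimum state changes it requires (Fitch parsimony):
book lungs: 1; compound eyes: 1; tarsal claw bifid: 2; calcified operculum: 2; bioluminescent organ: 1; cranial crest: 1.
Total tree length = 8.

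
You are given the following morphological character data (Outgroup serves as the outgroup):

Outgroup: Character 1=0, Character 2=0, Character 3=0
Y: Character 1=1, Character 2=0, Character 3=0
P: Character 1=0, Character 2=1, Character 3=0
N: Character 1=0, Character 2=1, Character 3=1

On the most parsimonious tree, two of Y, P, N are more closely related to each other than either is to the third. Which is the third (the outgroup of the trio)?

Y

The outgroup has state '0' for every character, so '1' is the derived state throughout.
Character 1 (derived state '1') is unique to Y (autapomorphy; uninformative for grouping).
Only N and P show the derived state '1' for Character 2, supporting them as a clade.
Character 3: derived state '1' in N only — an autapomorphy, so it tells us nothing about relationships among taxa.
Most parsimonious ingroup topology: (Y,(P,N)).
N and P share a more recent common ancestor with each other than either does with Y, so Y is the least closely related of the three.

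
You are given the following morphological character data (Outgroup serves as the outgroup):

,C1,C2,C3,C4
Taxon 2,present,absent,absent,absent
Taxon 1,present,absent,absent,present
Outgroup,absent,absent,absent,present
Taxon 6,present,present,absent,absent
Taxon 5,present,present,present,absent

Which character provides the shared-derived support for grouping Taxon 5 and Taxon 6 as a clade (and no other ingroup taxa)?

Character polarity is set by the outgroup: the derived state is whichever differs from the outgroup's state, so for C4 the derived state is 'absent', and for the remaining characters it is 'present'.
All ingroup taxa share the derived state 'present' for C1; it defines the ingroup but does not resolve relationships within it.
C2 (derived state 'present') is shared by Taxon 5 and Taxon 6 — a synapomorphy uniting that clade.
C3 (derived state 'present') is unique to Taxon 5 (autapomorphy; uninformative for grouping).
C4 (derived state 'absent') is shared by Taxon 2, Taxon 5, and Taxon 6 — a synapomorphy uniting that clade.
Most parsimonious ingroup topology: ((Taxon 2,(Taxon 6,Taxon 5)),Taxon 1).
The clade {Taxon 5, Taxon 6} is supported by C2: its derived state 'present' occurs in exactly those taxa and in no other taxon (including the outgroup).

C2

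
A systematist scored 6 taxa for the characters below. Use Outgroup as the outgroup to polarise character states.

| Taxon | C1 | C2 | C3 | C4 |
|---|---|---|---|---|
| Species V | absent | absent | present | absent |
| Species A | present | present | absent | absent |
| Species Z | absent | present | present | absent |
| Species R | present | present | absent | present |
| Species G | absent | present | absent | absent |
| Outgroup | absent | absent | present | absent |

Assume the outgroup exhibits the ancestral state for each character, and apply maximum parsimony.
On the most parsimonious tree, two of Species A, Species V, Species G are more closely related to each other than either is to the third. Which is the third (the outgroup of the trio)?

Character polarity is set by the outgroup: the derived state is whichever differs from the outgroup's state, so for C3 the derived state is 'absent', and for the remaining characters it is 'present'.
Only Species A and Species R show the derived state 'present' for C1, supporting them as a clade.
C2 (derived state 'present') is shared by Species A, Species G, Species R, and Species Z — a synapomorphy uniting that clade.
Only Species A, Species G, and Species R show the derived state 'absent' for C3, supporting them as a clade.
C4 (derived state 'present') is unique to Species R (autapomorphy; uninformative for grouping).
Most parsimonious ingroup topology: ((((Species A,Species R),Species G),Species Z),Species V).
Species G and Species A share a more recent common ancestor with each other than either does with Species V, so Species V is the least closely related of the three.

Species V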